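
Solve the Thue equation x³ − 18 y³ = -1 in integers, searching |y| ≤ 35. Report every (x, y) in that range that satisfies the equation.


The equation is x³ - 18y³ = -1. For fixed y, x³ = 18·y³ − 1, so a solution requires the RHS to be a perfect cube.
Strategy: iterate y from -35 to 35, compute RHS = 18·y³ − 1, and check whether it is a (positive or negative) perfect cube.
Check small values of y:
  y = 0: RHS = -1 = (-1)³ ⇒ x = -1 works.
  y = 1: RHS = 17 is not a perfect cube.
  y = -1: RHS = -19 is not a perfect cube.
  y = 2: RHS = 143 is not a perfect cube.
  y = -2: RHS = -145 is not a perfect cube.
  y = 3: RHS = 485 is not a perfect cube.
  y = -3: RHS = -487 is not a perfect cube.
Continuing the search up to |y| = 35 finds no further solutions beyond those listed.
Collected solutions: (-1, 0).

Solutions (with |y| ≤ 35): (-1, 0).


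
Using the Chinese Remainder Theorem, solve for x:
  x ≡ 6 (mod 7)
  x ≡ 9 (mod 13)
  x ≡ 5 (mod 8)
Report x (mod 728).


Moduli 7, 13, 8 are pairwise coprime; by CRT there is a unique solution modulo M = 7 · 13 · 8 = 728.
Solve pairwise, accumulating the modulus:
  Start with x ≡ 6 (mod 7).
  Combine with x ≡ 9 (mod 13): since gcd(7, 13) = 1, we get a unique residue mod 91.
    Write x = 6 + 7·t and substitute into x ≡ 9 (mod 13): 7·t ≡ 9 − 6 = 3 (mod 13).
    The inverse of 7 mod 13 is 2 (since 7·2 = 14 = 1·13 + 1), so t ≡ 2·3 = 6 ≡ 6 (mod 13).
    Then x = 6 + 7·6 = 48, valid modulo lcm(7, 13) = 91: x ≡ 48 (mod 91).
  Combine with x ≡ 5 (mod 8): since gcd(91, 8) = 1, we get a unique residue mod 728.
    Write x = 48 + 91·t and substitute into x ≡ 5 (mod 8): 91·t ≡ 5 − 48 = -43 (mod 8).
    Reduce coefficients mod 8: 3·t ≡ 5 (mod 8).
    The inverse of 3 mod 8 is 3 (since 3·3 = 9 = 1·8 + 1), so t ≡ 3·5 = 15 ≡ 7 (mod 8).
    Then x = 48 + 91·7 = 685, valid modulo lcm(91, 8) = 728: x ≡ 685 (mod 728).
Verify: 685 mod 7 = 6 ✓, 685 mod 13 = 9 ✓, 685 mod 8 = 5 ✓.

x ≡ 685 (mod 728).


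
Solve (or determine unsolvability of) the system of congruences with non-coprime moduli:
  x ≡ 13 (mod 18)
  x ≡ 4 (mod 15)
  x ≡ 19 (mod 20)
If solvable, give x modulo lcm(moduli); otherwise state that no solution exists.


Moduli 18, 15, 20 are not pairwise coprime, so CRT works modulo lcm(m_i) when all pairwise compatibility conditions hold.
Pairwise compatibility: gcd(m_i, m_j) must divide a_i - a_j for every pair.
Merge one congruence at a time:
  Start: x ≡ 13 (mod 18).
  Combine with x ≡ 4 (mod 15): gcd(18, 15) = 3; 4 - 13 = -9, which IS divisible by 3, so compatible.
    Write x = 13 + 18·t and substitute into x ≡ 4 (mod 15): 18·t ≡ 4 − 13 = -9 (mod 15).
    Divide the congruence (and modulus) by g = 3: 6·t ≡ -3 (mod 5).
    Reduce coefficients mod 5: 1·t ≡ 2 (mod 5).
    So t ≡ 2 (mod 5).
    Then x = 13 + 18·2 = 49, valid modulo lcm(18, 15) = 90: x ≡ 49 (mod 90).
  Combine with x ≡ 19 (mod 20): gcd(90, 20) = 10; 19 - 49 = -30, which IS divisible by 10, so compatible.
    Write x = 49 + 90·t and substitute into x ≡ 19 (mod 20): 90·t ≡ 19 − 49 = -30 (mod 20).
    Divide the congruence (and modulus) by g = 10: 9·t ≡ -3 (mod 2).
    Reduce coefficients mod 2: 1·t ≡ 1 (mod 2).
    So t ≡ 1 (mod 2).
    Then x = 49 + 90·1 = 139, valid modulo lcm(90, 20) = 180: x ≡ 139 (mod 180).
Verify: 139 mod 18 = 13, 139 mod 15 = 4, 139 mod 20 = 19.

x ≡ 139 (mod 180).


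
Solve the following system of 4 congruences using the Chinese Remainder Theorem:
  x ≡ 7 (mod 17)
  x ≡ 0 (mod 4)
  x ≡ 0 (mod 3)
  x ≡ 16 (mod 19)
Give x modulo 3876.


Product of moduli M = 17 · 4 · 3 · 19 = 3876.
Merge one congruence at a time:
  Start: x ≡ 7 (mod 17).
  Combine with x ≡ 0 (mod 4); new modulus lcm = 68.
    Write x = 7 + 17·t and substitute into x ≡ 0 (mod 4): 17·t ≡ 0 − 7 = -7 (mod 4).
    Reduce coefficients mod 4: 1·t ≡ 1 (mod 4).
    So t ≡ 1 (mod 4).
    Then x = 7 + 17·1 = 24, valid modulo lcm(17, 4) = 68: x ≡ 24 (mod 68).
  Combine with x ≡ 0 (mod 3); new modulus lcm = 204.
    Write x = 24 + 68·t and substitute into x ≡ 0 (mod 3): 68·t ≡ 0 − 24 = -24 (mod 3).
    Reduce coefficients mod 3: 2·t ≡ 0 (mod 3).
    The inverse of 2 mod 3 is 2 (since 2·2 = 4 = 1·3 + 1), so t ≡ 2·0 = 0 ≡ 0 (mod 3).
    Then x = 24 + 68·0 = 24, valid modulo lcm(68, 3) = 204: x ≡ 24 (mod 204).
  Combine with x ≡ 16 (mod 19); new modulus lcm = 3876.
    Write x = 24 + 204·t and substitute into x ≡ 16 (mod 19): 204·t ≡ 16 − 24 = -8 (mod 19).
    Reduce coefficients mod 19: 14·t ≡ 11 (mod 19).
    The inverse of 14 mod 19 is 15 (since 14·15 = 210 = 11·19 + 1), so t ≡ 15·11 = 165 ≡ 13 (mod 19).
    Then x = 24 + 204·13 = 2676, valid modulo lcm(204, 19) = 3876: x ≡ 2676 (mod 3876).
Verify against each original: 2676 mod 17 = 7, 2676 mod 4 = 0, 2676 mod 3 = 0, 2676 mod 19 = 16.

x ≡ 2676 (mod 3876).


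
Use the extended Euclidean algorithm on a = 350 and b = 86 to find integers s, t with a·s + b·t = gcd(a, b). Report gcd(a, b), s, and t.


Euclidean algorithm on (350, 86) — divide until remainder is 0:
  350 = 4 · 86 + 6
  86 = 14 · 6 + 2
  6 = 3 · 2 + 0
gcd(350, 86) = 2.
Track Bezout coefficients alongside the remainders: start with r₀ = 350 = a·1 + b·0 (s = 1, t = 0) and r₁ = 86 = a·0 + b·1 (s = 0, t = 1); each new remainder r_{k+1} = r_{k-1} − q_k·r_k inherits s_{k+1} = s_{k-1} − q_k·s_k, t_{k+1} = t_{k-1} − q_k·t_k, so r_k = a·s_k + b·t_k at every step:
  q = 4: r = 6, s = 1 − 4·0 = 1, t = 0 − 4·1 = -4  (check: 350·1 + 86·(-4) = 6)
  q = 14: r = 2, s = 0 − 14·1 = -14, t = 1 − 14·(-4) = 57  (check: 350·(-14) + 86·57 = 2)
The row with r = 2 (the gcd) gives the Bezout coefficients s = -14, t = 57.
Result: 350 · (-14) + 86 · (57) = 2.

gcd(350, 86) = 2; s = -14, t = 57 (check: 350·(-14) + 86·57 = 2).


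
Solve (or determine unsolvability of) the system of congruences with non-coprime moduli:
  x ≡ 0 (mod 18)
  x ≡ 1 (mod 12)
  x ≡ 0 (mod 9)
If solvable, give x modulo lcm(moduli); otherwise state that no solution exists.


Moduli 18, 12, 9 are not pairwise coprime, so CRT works modulo lcm(m_i) when all pairwise compatibility conditions hold.
Pairwise compatibility: gcd(m_i, m_j) must divide a_i - a_j for every pair.
Merge one congruence at a time:
  Start: x ≡ 0 (mod 18).
  Combine with x ≡ 1 (mod 12): gcd(18, 12) = 6, and 1 - 0 = 1 is NOT divisible by 6.
    ⇒ system is inconsistent (no integer solution).

No solution (the system is inconsistent).


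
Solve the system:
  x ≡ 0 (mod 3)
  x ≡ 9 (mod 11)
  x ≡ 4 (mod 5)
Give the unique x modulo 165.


Moduli 3, 11, 5 are pairwise coprime; by CRT there is a unique solution modulo M = 3 · 11 · 5 = 165.
Solve pairwise, accumulating the modulus:
  Start with x ≡ 0 (mod 3).
  Combine with x ≡ 9 (mod 11): since gcd(3, 11) = 1, we get a unique residue mod 33.
    Write x = 0 + 3·t and substitute into x ≡ 9 (mod 11): 3·t ≡ 9 − 0 = 9 (mod 11).
    The inverse of 3 mod 11 is 4 (since 3·4 = 12 = 1·11 + 1), so t ≡ 4·9 = 36 ≡ 3 (mod 11).
    Then x = 0 + 3·3 = 9, valid modulo lcm(3, 11) = 33: x ≡ 9 (mod 33).
  Combine with x ≡ 4 (mod 5): since gcd(33, 5) = 1, we get a unique residue mod 165.
    Write x = 9 + 33·t and substitute into x ≡ 4 (mod 5): 33·t ≡ 4 − 9 = -5 (mod 5).
    Reduce coefficients mod 5: 3·t ≡ 0 (mod 5).
    The inverse of 3 mod 5 is 2 (since 3·2 = 6 = 1·5 + 1), so t ≡ 2·0 = 0 ≡ 0 (mod 5).
    Then x = 9 + 33·0 = 9, valid modulo lcm(33, 5) = 165: x ≡ 9 (mod 165).
Verify: 9 mod 3 = 0 ✓, 9 mod 11 = 9 ✓, 9 mod 5 = 4 ✓.

x ≡ 9 (mod 165).


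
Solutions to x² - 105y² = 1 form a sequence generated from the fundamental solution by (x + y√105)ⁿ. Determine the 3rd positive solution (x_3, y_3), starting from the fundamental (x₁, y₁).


Step 1: Find the fundamental solution (x₁, y₁) of x² - 105y² = 1.
  Expand √105 as a continued fraction. a₀ = ⌊√105⌋ = 10; iterate m_{k+1} = d_k·a_k − m_k, d_{k+1} = (105 − m_{k+1}²)/d_k, a_{k+1} = ⌊(a₀ + m_{k+1})/d_{k+1}⌋ (starting m₀ = 0, d₀ = 1), with convergents p_k = a_k·p_{k-1} + p_{k-2}, q_k = a_k·q_{k-1} + q_{k-2} (p₋₁ = 1, q₋₁ = 0):
  k = 0: a₀ = 10; p₀/q₀ = 10/1; p₀² − 105·q₀² = 100 − 105 = -5.
  k = 1: m = 10, d = 5, a = ⌊(10 + 10)/5⌋ = 4; p/q = (4·10 + 1)/(4·1 + 0) = 41/4; p² − 105·q² = 1681 − 1680 = 1.
  The first convergent with p² − 105·q² = 1 gives the fundamental solution (x₁, y₁) = (41, 4).
Step 2: Apply the recurrence (x_{n+1}, y_{n+1}) = (x₁x_n + 105y₁y_n, x₁y_n + y₁x_n) repeatedly.
  From (x_1, y_1) = (41, 4): x_2 = 41·41 + 105·4·4 = 3361; y_2 = 41·4 + 4·41 = 328.
  From (x_2, y_2) = (3361, 328): x_3 = 41·3361 + 105·4·328 = 275561; y_3 = 41·328 + 4·3361 = 26892.
Step 3: Verify x_3² - 105·y_3² = 75933864721 - 75933864720 = 1 (should be 1). ✓

(x_1, y_1) = (41, 4); (x_3, y_3) = (275561, 26892).


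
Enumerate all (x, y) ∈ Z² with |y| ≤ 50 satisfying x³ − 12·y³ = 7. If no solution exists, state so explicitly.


The equation is x³ - 12y³ = 7. For fixed y, x³ = 12·y³ + 7, so a solution requires the RHS to be a perfect cube.
Strategy: iterate y from -50 to 50, compute RHS = 12·y³ + 7, and check whether it is a (positive or negative) perfect cube.
Check small values of y:
  y = 0: RHS = 7 is not a perfect cube.
  y = 1: RHS = 19 is not a perfect cube.
  y = -1: RHS = -5 is not a perfect cube.
  y = 2: RHS = 103 is not a perfect cube.
  y = -2: RHS = -89 is not a perfect cube.
  y = 3: RHS = 331 is not a perfect cube.
  y = -3: RHS = -317 is not a perfect cube.
Continuing the search up to |y| = 50 finds no solutions either.
No (x, y) in the scanned range satisfies the equation.

No integer solutions with |y| ≤ 50.


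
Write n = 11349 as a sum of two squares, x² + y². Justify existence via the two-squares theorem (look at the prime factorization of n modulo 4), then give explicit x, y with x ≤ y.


Step 1: Factor n = 11349 = 3^2 · 13 · 97.
Step 2: Check the mod-4 condition on each prime factor: 3 ≡ 3 (mod 4), exponent 2 (must be even); 13 ≡ 1 (mod 4), exponent 1; 97 ≡ 1 (mod 4), exponent 1.
All primes ≡ 3 (mod 4) appear to even exponent (or don't appear), so by the two-squares theorem n IS expressible as a sum of two squares.
Step 3: Build a representation. Group n = k² · m with k = 3 and m = 13 · 97 = 1261 (a product of primes ≡ 1 (mod 4)); a representation of m scales to one of n via (k·x)² + (k·y)² = k²(x² + y²). Each prime p ≡ 1 (mod 4) is itself a sum of two squares; find a² by testing p − a² for a perfect square:
  13: 13 − 1² = 12, 13 − 2² = 9 = 3² ⇒ 13 = 2² + 3².
  97: 97 − 1² = 96, 97 − 2² = 93, 97 − 3² = 88, 97 − 4² = 81 = 9² ⇒ 97 = 4² + 9².
  Combine using the Brahmagupta–Fibonacci identity (a² + b²)(c² + d²) = (ac − bd)² + (ad + bc)² = (ac + bd)² + (ad − bc)²:
  13 · 97 = 1261: from (2² + 3²)(4² + 9²), take (2·4 − 3·9, 2·9 + 3·4) = (8 − 27, 18 + 12) = (-19, 30); dropping signs (only squares matter) gives (19, 30); check 19² + 30² = 361 + 900 = 1261 ✓.
  Scale by k = 3: (3·19, 3·30) = (57, 90).
Step 4: Order so x ≤ y and verify: 57² + 90² = 3249 + 8100 = 11349 = n. ✓

n = 11349 = 57² + 90² (one valid representation with x ≤ y).


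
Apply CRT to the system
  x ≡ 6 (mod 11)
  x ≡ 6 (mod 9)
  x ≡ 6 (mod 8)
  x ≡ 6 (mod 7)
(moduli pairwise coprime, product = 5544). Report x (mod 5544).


Product of moduli M = 11 · 9 · 8 · 7 = 5544.
Merge one congruence at a time:
  Start: x ≡ 6 (mod 11).
  Combine with x ≡ 6 (mod 9); new modulus lcm = 99.
    Write x = 6 + 11·t and substitute into x ≡ 6 (mod 9): 11·t ≡ 6 − 6 = 0 (mod 9).
    Reduce coefficients mod 9: 2·t ≡ 0 (mod 9).
    The inverse of 2 mod 9 is 5 (since 2·5 = 10 = 1·9 + 1), so t ≡ 5·0 = 0 ≡ 0 (mod 9).
    Then x = 6 + 11·0 = 6, valid modulo lcm(11, 9) = 99: x ≡ 6 (mod 99).
  Combine with x ≡ 6 (mod 8); new modulus lcm = 792.
    Write x = 6 + 99·t and substitute into x ≡ 6 (mod 8): 99·t ≡ 6 − 6 = 0 (mod 8).
    Reduce coefficients mod 8: 3·t ≡ 0 (mod 8).
    The inverse of 3 mod 8 is 3 (since 3·3 = 9 = 1·8 + 1), so t ≡ 3·0 = 0 ≡ 0 (mod 8).
    Then x = 6 + 99·0 = 6, valid modulo lcm(99, 8) = 792: x ≡ 6 (mod 792).
  Combine with x ≡ 6 (mod 7); new modulus lcm = 5544.
    Write x = 6 + 792·t and substitute into x ≡ 6 (mod 7): 792·t ≡ 6 − 6 = 0 (mod 7).
    Reduce coefficients mod 7: 1·t ≡ 0 (mod 7).
    So t ≡ 0 (mod 7).
    Then x = 6 + 792·0 = 6, valid modulo lcm(792, 7) = 5544: x ≡ 6 (mod 5544).
Verify against each original: 6 mod 11 = 6, 6 mod 9 = 6, 6 mod 8 = 6, 6 mod 7 = 6.

x ≡ 6 (mod 5544).


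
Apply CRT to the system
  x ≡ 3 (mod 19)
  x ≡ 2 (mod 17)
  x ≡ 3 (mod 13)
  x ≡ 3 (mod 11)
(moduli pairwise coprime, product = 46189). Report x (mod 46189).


Product of moduli M = 19 · 17 · 13 · 11 = 46189.
Merge one congruence at a time:
  Start: x ≡ 3 (mod 19).
  Combine with x ≡ 2 (mod 17); new modulus lcm = 323.
    Write x = 3 + 19·t and substitute into x ≡ 2 (mod 17): 19·t ≡ 2 − 3 = -1 (mod 17).
    Reduce coefficients mod 17: 2·t ≡ 16 (mod 17).
    The inverse of 2 mod 17 is 9 (since 2·9 = 18 = 1·17 + 1), so t ≡ 9·16 = 144 ≡ 8 (mod 17).
    Then x = 3 + 19·8 = 155, valid modulo lcm(19, 17) = 323: x ≡ 155 (mod 323).
  Combine with x ≡ 3 (mod 13); new modulus lcm = 4199.
    Write x = 155 + 323·t and substitute into x ≡ 3 (mod 13): 323·t ≡ 3 − 155 = -152 (mod 13).
    Reduce coefficients mod 13: 11·t ≡ 4 (mod 13).
    The inverse of 11 mod 13 is 6 (since 11·6 = 66 = 5·13 + 1), so t ≡ 6·4 = 24 ≡ 11 (mod 13).
    Then x = 155 + 323·11 = 3708, valid modulo lcm(323, 13) = 4199: x ≡ 3708 (mod 4199).
  Combine with x ≡ 3 (mod 11); new modulus lcm = 46189.
    Write x = 3708 + 4199·t and substitute into x ≡ 3 (mod 11): 4199·t ≡ 3 − 3708 = -3705 (mod 11).
    Reduce coefficients mod 11: 8·t ≡ 2 (mod 11).
    The inverse of 8 mod 11 is 7 (since 8·7 = 56 = 5·11 + 1), so t ≡ 7·2 = 14 ≡ 3 (mod 11).
    Then x = 3708 + 4199·3 = 16305, valid modulo lcm(4199, 11) = 46189: x ≡ 16305 (mod 46189).
Verify against each original: 16305 mod 19 = 3, 16305 mod 17 = 2, 16305 mod 13 = 3, 16305 mod 11 = 3.

x ≡ 16305 (mod 46189).


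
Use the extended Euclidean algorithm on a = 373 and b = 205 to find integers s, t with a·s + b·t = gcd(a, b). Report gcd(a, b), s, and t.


Euclidean algorithm on (373, 205) — divide until remainder is 0:
  373 = 1 · 205 + 168
  205 = 1 · 168 + 37
  168 = 4 · 37 + 20
  37 = 1 · 20 + 17
  20 = 1 · 17 + 3
  17 = 5 · 3 + 2
  3 = 1 · 2 + 1
  2 = 2 · 1 + 0
gcd(373, 205) = 1.
Track Bezout coefficients alongside the remainders: start with r₀ = 373 = a·1 + b·0 (s = 1, t = 0) and r₁ = 205 = a·0 + b·1 (s = 0, t = 1); each new remainder r_{k+1} = r_{k-1} − q_k·r_k inherits s_{k+1} = s_{k-1} − q_k·s_k, t_{k+1} = t_{k-1} − q_k·t_k, so r_k = a·s_k + b·t_k at every step:
  q = 1: r = 168, s = 1 − 1·0 = 1, t = 0 − 1·1 = -1  (check: 373·1 + 205·(-1) = 168)
  q = 1: r = 37, s = 0 − 1·1 = -1, t = 1 − 1·(-1) = 2  (check: 373·(-1) + 205·2 = 37)
  q = 4: r = 20, s = 1 − 4·(-1) = 5, t = -1 − 4·2 = -9  (check: 373·5 + 205·(-9) = 20)
  q = 1: r = 17, s = -1 − 1·5 = -6, t = 2 − 1·(-9) = 11  (check: 373·(-6) + 205·11 = 17)
  q = 1: r = 3, s = 5 − 1·(-6) = 11, t = -9 − 1·11 = -20  (check: 373·11 + 205·(-20) = 3)
  q = 5: r = 2, s = -6 − 5·11 = -61, t = 11 − 5·(-20) = 111  (check: 373·(-61) + 205·111 = 2)
  q = 1: r = 1, s = 11 − 1·(-61) = 72, t = -20 − 1·111 = -131  (check: 373·72 + 205·(-131) = 1)
The row with r = 1 (the gcd) gives the Bezout coefficients s = 72, t = -131.
Result: 373 · (72) + 205 · (-131) = 1.

gcd(373, 205) = 1; s = 72, t = -131 (check: 373·72 + 205·(-131) = 1).


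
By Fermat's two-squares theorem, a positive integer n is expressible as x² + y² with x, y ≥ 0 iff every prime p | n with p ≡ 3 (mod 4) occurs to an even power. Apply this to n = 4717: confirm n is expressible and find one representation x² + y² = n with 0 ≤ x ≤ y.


Step 1: Factor n = 4717 = 53 · 89.
Step 2: Check the mod-4 condition on each prime factor: 53 ≡ 1 (mod 4), exponent 1; 89 ≡ 1 (mod 4), exponent 1.
All primes ≡ 3 (mod 4) appear to even exponent (or don't appear), so by the two-squares theorem n IS expressible as a sum of two squares.
Step 3: Build a representation. Here n = 53 · 89 is a product of primes ≡ 1 (mod 4). Each prime p ≡ 1 (mod 4) is itself a sum of two squares; find a² by testing p − a² for a perfect square:
  53: 53 − 1² = 52, 53 − 2² = 49 = 7² ⇒ 53 = 2² + 7².
  89: 89 − 1² = 88, 89 − 2² = 85, 89 − 3² = 80, 89 − 4² = 73, 89 − 5² = 64 = 8² ⇒ 89 = 5² + 8².
  Combine using the Brahmagupta–Fibonacci identity (a² + b²)(c² + d²) = (ac − bd)² + (ad + bc)² = (ac + bd)² + (ad − bc)²:
  53 · 89 = 4717: from (2² + 7²)(5² + 8²), take (2·5 − 7·8, 2·8 + 7·5) = (10 − 56, 16 + 35) = (-46, 51); dropping signs (only squares matter) gives (46, 51); check 46² + 51² = 2116 + 2601 = 4717 ✓.
Step 4: Order so x ≤ y and verify: 46² + 51² = 2116 + 2601 = 4717 = n. ✓

n = 4717 = 46² + 51² (one valid representation with x ≤ y).


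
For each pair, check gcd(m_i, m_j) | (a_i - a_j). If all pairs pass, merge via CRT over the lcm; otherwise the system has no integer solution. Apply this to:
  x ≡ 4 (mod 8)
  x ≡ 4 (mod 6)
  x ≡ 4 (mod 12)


Moduli 8, 6, 12 are not pairwise coprime, so CRT works modulo lcm(m_i) when all pairwise compatibility conditions hold.
Pairwise compatibility: gcd(m_i, m_j) must divide a_i - a_j for every pair.
Merge one congruence at a time:
  Start: x ≡ 4 (mod 8).
  Combine with x ≡ 4 (mod 6): gcd(8, 6) = 2; 4 - 4 = 0, which IS divisible by 2, so compatible.
    Write x = 4 + 8·t and substitute into x ≡ 4 (mod 6): 8·t ≡ 4 − 4 = 0 (mod 6).
    Divide the congruence (and modulus) by g = 2: 4·t ≡ 0 (mod 3).
    Reduce coefficients mod 3: 1·t ≡ 0 (mod 3).
    So t ≡ 0 (mod 3).
    Then x = 4 + 8·0 = 4, valid modulo lcm(8, 6) = 24: x ≡ 4 (mod 24).
  Combine with x ≡ 4 (mod 12): gcd(24, 12) = 12; 4 - 4 = 0, which IS divisible by 12, so compatible.
    Write x = 4 + 24·t and substitute into x ≡ 4 (mod 12): 24·t ≡ 4 − 4 = 0 (mod 12).
    Divide the congruence (and modulus) by g = 12: 2·t ≡ 0 (mod 1).
    Modulo 1 every t works; take t = 0.
    Then x = 4 + 24·0 = 4, valid modulo lcm(24, 12) = 24: x ≡ 4 (mod 24).
Verify: 4 mod 8 = 4, 4 mod 6 = 4, 4 mod 12 = 4.

x ≡ 4 (mod 24).


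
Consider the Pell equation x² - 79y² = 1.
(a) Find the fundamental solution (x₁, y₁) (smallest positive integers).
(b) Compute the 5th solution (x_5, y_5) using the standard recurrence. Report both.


Step 1: Find the fundamental solution (x₁, y₁) of x² - 79y² = 1.
  Expand √79 as a continued fraction. a₀ = ⌊√79⌋ = 8; iterate m_{k+1} = d_k·a_k − m_k, d_{k+1} = (79 − m_{k+1}²)/d_k, a_{k+1} = ⌊(a₀ + m_{k+1})/d_{k+1}⌋ (starting m₀ = 0, d₀ = 1), with convergents p_k = a_k·p_{k-1} + p_{k-2}, q_k = a_k·q_{k-1} + q_{k-2} (p₋₁ = 1, q₋₁ = 0):
  k = 0: a₀ = 8; p₀/q₀ = 8/1; p₀² − 79·q₀² = 64 − 79 = -15.
  k = 1: m = 8, d = 15, a = ⌊(8 + 8)/15⌋ = 1; p/q = (1·8 + 1)/(1·1 + 0) = 9/1; p² − 79·q² = 81 − 79 = 2.
  k = 2: m = 7, d = 2, a = ⌊(8 + 7)/2⌋ = 7; p/q = (7·9 + 8)/(7·1 + 1) = 71/8; p² − 79·q² = 5041 − 5056 = -15.
  k = 3: m = 7, d = 15, a = ⌊(8 + 7)/15⌋ = 1; p/q = (1·71 + 9)/(1·8 + 1) = 80/9; p² − 79·q² = 6400 − 6399 = 1.
  The first convergent with p² − 79·q² = 1 gives the fundamental solution (x₁, y₁) = (80, 9).
Step 2: Apply the recurrence (x_{n+1}, y_{n+1}) = (x₁x_n + 79y₁y_n, x₁y_n + y₁x_n) repeatedly.
  From (x_1, y_1) = (80, 9): x_2 = 80·80 + 79·9·9 = 12799; y_2 = 80·9 + 9·80 = 1440.
  From (x_2, y_2) = (12799, 1440): x_3 = 80·12799 + 79·9·1440 = 2047760; y_3 = 80·1440 + 9·12799 = 230391.
  From (x_3, y_3) = (2047760, 230391): x_4 = 80·2047760 + 79·9·230391 = 327628801; y_4 = 80·230391 + 9·2047760 = 36861120.
  From (x_4, y_4) = (327628801, 36861120): x_5 = 80·327628801 + 79·9·36861120 = 52418560400; y_5 = 80·36861120 + 9·327628801 = 5897548809.
Step 3: Verify x_5² - 79·y_5² = 2747705474408448160000 - 2747705474408448159999 = 1 (should be 1). ✓

(x_1, y_1) = (80, 9); (x_5, y_5) = (52418560400, 5897548809).


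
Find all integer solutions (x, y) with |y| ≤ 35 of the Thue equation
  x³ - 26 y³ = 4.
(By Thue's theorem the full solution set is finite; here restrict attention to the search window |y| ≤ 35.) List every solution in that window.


The equation is x³ - 26y³ = 4. For fixed y, x³ = 26·y³ + 4, so a solution requires the RHS to be a perfect cube.
Strategy: iterate y from -35 to 35, compute RHS = 26·y³ + 4, and check whether it is a (positive or negative) perfect cube.
Check small values of y:
  y = 0: RHS = 4 is not a perfect cube.
  y = 1: RHS = 30 is not a perfect cube.
  y = -1: RHS = -22 is not a perfect cube.
  y = 2: RHS = 212 is not a perfect cube.
  y = -2: RHS = -204 is not a perfect cube.
  y = 3: RHS = 706 is not a perfect cube.
  y = -3: RHS = -698 is not a perfect cube.
Continuing the search up to |y| = 35 finds no solutions either.
No (x, y) in the scanned range satisfies the equation.

No integer solutions with |y| ≤ 35.


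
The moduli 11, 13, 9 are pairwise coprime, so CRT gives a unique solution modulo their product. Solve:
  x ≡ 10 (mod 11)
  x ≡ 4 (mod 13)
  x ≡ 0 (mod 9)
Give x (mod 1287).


Moduli 11, 13, 9 are pairwise coprime; by CRT there is a unique solution modulo M = 11 · 13 · 9 = 1287.
Solve pairwise, accumulating the modulus:
  Start with x ≡ 10 (mod 11).
  Combine with x ≡ 4 (mod 13): since gcd(11, 13) = 1, we get a unique residue mod 143.
    Write x = 10 + 11·t and substitute into x ≡ 4 (mod 13): 11·t ≡ 4 − 10 = -6 (mod 13).
    Reduce coefficients mod 13: 11·t ≡ 7 (mod 13).
    The inverse of 11 mod 13 is 6 (since 11·6 = 66 = 5·13 + 1), so t ≡ 6·7 = 42 ≡ 3 (mod 13).
    Then x = 10 + 11·3 = 43, valid modulo lcm(11, 13) = 143: x ≡ 43 (mod 143).
  Combine with x ≡ 0 (mod 9): since gcd(143, 9) = 1, we get a unique residue mod 1287.
    Write x = 43 + 143·t and substitute into x ≡ 0 (mod 9): 143·t ≡ 0 − 43 = -43 (mod 9).
    Reduce coefficients mod 9: 8·t ≡ 2 (mod 9).
    The inverse of 8 mod 9 is 8 (since 8·8 = 64 = 7·9 + 1), so t ≡ 8·2 = 16 ≡ 7 (mod 9).
    Then x = 43 + 143·7 = 1044, valid modulo lcm(143, 9) = 1287: x ≡ 1044 (mod 1287).
Verify: 1044 mod 11 = 10 ✓, 1044 mod 13 = 4 ✓, 1044 mod 9 = 0 ✓.

x ≡ 1044 (mod 1287).


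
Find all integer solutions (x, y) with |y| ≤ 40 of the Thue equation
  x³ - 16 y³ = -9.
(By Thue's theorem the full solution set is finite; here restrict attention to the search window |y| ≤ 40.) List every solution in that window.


The equation is x³ - 16y³ = -9. For fixed y, x³ = 16·y³ − 9, so a solution requires the RHS to be a perfect cube.
Strategy: iterate y from -40 to 40, compute RHS = 16·y³ − 9, and check whether it is a (positive or negative) perfect cube.
Check small values of y:
  y = 0: RHS = -9 is not a perfect cube.
  y = 1: RHS = 7 is not a perfect cube.
  y = -1: RHS = -25 is not a perfect cube.
  y = 2: RHS = 119 is not a perfect cube.
  y = -2: RHS = -137 is not a perfect cube.
  y = 3: RHS = 423 is not a perfect cube.
  y = -3: RHS = -441 is not a perfect cube.
Continuing the search up to |y| = 40 finds no solutions either.
No (x, y) in the scanned range satisfies the equation.

No integer solutions with |y| ≤ 40.


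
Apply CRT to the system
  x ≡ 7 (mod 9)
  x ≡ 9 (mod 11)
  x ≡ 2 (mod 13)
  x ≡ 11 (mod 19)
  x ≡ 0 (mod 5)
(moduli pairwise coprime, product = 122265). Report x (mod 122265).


Product of moduli M = 9 · 11 · 13 · 19 · 5 = 122265.
Merge one congruence at a time:
  Start: x ≡ 7 (mod 9).
  Combine with x ≡ 9 (mod 11); new modulus lcm = 99.
    Write x = 7 + 9·t and substitute into x ≡ 9 (mod 11): 9·t ≡ 9 − 7 = 2 (mod 11).
    The inverse of 9 mod 11 is 5 (since 9·5 = 45 = 4·11 + 1), so t ≡ 5·2 = 10 ≡ 10 (mod 11).
    Then x = 7 + 9·10 = 97, valid modulo lcm(9, 11) = 99: x ≡ 97 (mod 99).
  Combine with x ≡ 2 (mod 13); new modulus lcm = 1287.
    Write x = 97 + 99·t and substitute into x ≡ 2 (mod 13): 99·t ≡ 2 − 97 = -95 (mod 13).
    Reduce coefficients mod 13: 8·t ≡ 9 (mod 13).
    The inverse of 8 mod 13 is 5 (since 8·5 = 40 = 3·13 + 1), so t ≡ 5·9 = 45 ≡ 6 (mod 13).
    Then x = 97 + 99·6 = 691, valid modulo lcm(99, 13) = 1287: x ≡ 691 (mod 1287).
  Combine with x ≡ 11 (mod 19); new modulus lcm = 24453.
    Write x = 691 + 1287·t and substitute into x ≡ 11 (mod 19): 1287·t ≡ 11 − 691 = -680 (mod 19).
    Reduce coefficients mod 19: 14·t ≡ 4 (mod 19).
    The inverse of 14 mod 19 is 15 (since 14·15 = 210 = 11·19 + 1), so t ≡ 15·4 = 60 ≡ 3 (mod 19).
    Then x = 691 + 1287·3 = 4552, valid modulo lcm(1287, 19) = 24453: x ≡ 4552 (mod 24453).
  Combine with x ≡ 0 (mod 5); new modulus lcm = 122265.
    Write x = 4552 + 24453·t and substitute into x ≡ 0 (mod 5): 24453·t ≡ 0 − 4552 = -4552 (mod 5).
    Reduce coefficients mod 5: 3·t ≡ 3 (mod 5).
    The inverse of 3 mod 5 is 2 (since 3·2 = 6 = 1·5 + 1), so t ≡ 2·3 = 6 ≡ 1 (mod 5).
    Then x = 4552 + 24453·1 = 29005, valid modulo lcm(24453, 5) = 122265: x ≡ 29005 (mod 122265).
Verify against each original: 29005 mod 9 = 7, 29005 mod 11 = 9, 29005 mod 13 = 2, 29005 mod 19 = 11, 29005 mod 5 = 0.

x ≡ 29005 (mod 122265).


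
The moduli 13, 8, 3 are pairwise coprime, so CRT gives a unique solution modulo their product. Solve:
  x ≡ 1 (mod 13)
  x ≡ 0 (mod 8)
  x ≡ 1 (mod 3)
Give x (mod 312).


Moduli 13, 8, 3 are pairwise coprime; by CRT there is a unique solution modulo M = 13 · 8 · 3 = 312.
Solve pairwise, accumulating the modulus:
  Start with x ≡ 1 (mod 13).
  Combine with x ≡ 0 (mod 8): since gcd(13, 8) = 1, we get a unique residue mod 104.
    Write x = 1 + 13·t and substitute into x ≡ 0 (mod 8): 13·t ≡ 0 − 1 = -1 (mod 8).
    Reduce coefficients mod 8: 5·t ≡ 7 (mod 8).
    The inverse of 5 mod 8 is 5 (since 5·5 = 25 = 3·8 + 1), so t ≡ 5·7 = 35 ≡ 3 (mod 8).
    Then x = 1 + 13·3 = 40, valid modulo lcm(13, 8) = 104: x ≡ 40 (mod 104).
  Combine with x ≡ 1 (mod 3): since gcd(104, 3) = 1, we get a unique residue mod 312.
    Write x = 40 + 104·t and substitute into x ≡ 1 (mod 3): 104·t ≡ 1 − 40 = -39 (mod 3).
    Reduce coefficients mod 3: 2·t ≡ 0 (mod 3).
    The inverse of 2 mod 3 is 2 (since 2·2 = 4 = 1·3 + 1), so t ≡ 2·0 = 0 ≡ 0 (mod 3).
    Then x = 40 + 104·0 = 40, valid modulo lcm(104, 3) = 312: x ≡ 40 (mod 312).
Verify: 40 mod 13 = 1 ✓, 40 mod 8 = 0 ✓, 40 mod 3 = 1 ✓.

x ≡ 40 (mod 312).


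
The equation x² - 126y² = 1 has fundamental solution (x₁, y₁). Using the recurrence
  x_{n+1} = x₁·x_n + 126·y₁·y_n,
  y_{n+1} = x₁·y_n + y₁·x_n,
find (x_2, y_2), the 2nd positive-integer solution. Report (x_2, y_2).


Step 1: Find the fundamental solution (x₁, y₁) of x² - 126y² = 1.
  Expand √126 as a continued fraction. a₀ = ⌊√126⌋ = 11; iterate m_{k+1} = d_k·a_k − m_k, d_{k+1} = (126 − m_{k+1}²)/d_k, a_{k+1} = ⌊(a₀ + m_{k+1})/d_{k+1}⌋ (starting m₀ = 0, d₀ = 1), with convergents p_k = a_k·p_{k-1} + p_{k-2}, q_k = a_k·q_{k-1} + q_{k-2} (p₋₁ = 1, q₋₁ = 0):
  k = 0: a₀ = 11; p₀/q₀ = 11/1; p₀² − 126·q₀² = 121 − 126 = -5.
  k = 1: m = 11, d = 5, a = ⌊(11 + 11)/5⌋ = 4; p/q = (4·11 + 1)/(4·1 + 0) = 45/4; p² − 126·q² = 2025 − 2016 = 9.
  k = 2: m = 9, d = 9, a = ⌊(11 + 9)/9⌋ = 2; p/q = (2·45 + 11)/(2·4 + 1) = 101/9; p² − 126·q² = 10201 − 10206 = -5.
  k = 3: m = 9, d = 5, a = ⌊(11 + 9)/5⌋ = 4; p/q = (4·101 + 45)/(4·9 + 4) = 449/40; p² − 126·q² = 201601 − 201600 = 1.
  The first convergent with p² − 126·q² = 1 gives the fundamental solution (x₁, y₁) = (449, 40).
Step 2: Apply the recurrence (x_{n+1}, y_{n+1}) = (x₁x_n + 126y₁y_n, x₁y_n + y₁x_n) repeatedly.
  From (x_1, y_1) = (449, 40): x_2 = 449·449 + 126·40·40 = 403201; y_2 = 449·40 + 40·449 = 35920.
Step 3: Verify x_2² - 126·y_2² = 162571046401 - 162571046400 = 1 (should be 1). ✓

(x_1, y_1) = (449, 40); (x_2, y_2) = (403201, 35920).


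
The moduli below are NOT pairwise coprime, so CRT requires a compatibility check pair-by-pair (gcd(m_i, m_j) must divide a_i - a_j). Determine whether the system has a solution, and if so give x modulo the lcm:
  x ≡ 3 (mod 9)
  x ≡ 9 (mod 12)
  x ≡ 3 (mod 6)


Moduli 9, 12, 6 are not pairwise coprime, so CRT works modulo lcm(m_i) when all pairwise compatibility conditions hold.
Pairwise compatibility: gcd(m_i, m_j) must divide a_i - a_j for every pair.
Merge one congruence at a time:
  Start: x ≡ 3 (mod 9).
  Combine with x ≡ 9 (mod 12): gcd(9, 12) = 3; 9 - 3 = 6, which IS divisible by 3, so compatible.
    Write x = 3 + 9·t and substitute into x ≡ 9 (mod 12): 9·t ≡ 9 − 3 = 6 (mod 12).
    Divide the congruence (and modulus) by g = 3: 3·t ≡ 2 (mod 4).
    The inverse of 3 mod 4 is 3 (since 3·3 = 9 = 2·4 + 1), so t ≡ 3·2 = 6 ≡ 2 (mod 4).
    Then x = 3 + 9·2 = 21, valid modulo lcm(9, 12) = 36: x ≡ 21 (mod 36).
  Combine with x ≡ 3 (mod 6): gcd(36, 6) = 6; 3 - 21 = -18, which IS divisible by 6, so compatible.
    Write x = 21 + 36·t and substitute into x ≡ 3 (mod 6): 36·t ≡ 3 − 21 = -18 (mod 6).
    Divide the congruence (and modulus) by g = 6: 6·t ≡ -3 (mod 1).
    Modulo 1 every t works; take t = 0.
    Then x = 21 + 36·0 = 21, valid modulo lcm(36, 6) = 36: x ≡ 21 (mod 36).
Verify: 21 mod 9 = 3, 21 mod 12 = 9, 21 mod 6 = 3.

x ≡ 21 (mod 36).


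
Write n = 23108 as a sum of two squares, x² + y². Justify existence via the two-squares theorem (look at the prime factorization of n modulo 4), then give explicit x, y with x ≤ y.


Step 1: Factor n = 23108 = 2^2 · 53 · 109.
Step 2: Check the mod-4 condition on each prime factor: 2 = 2 (special); 53 ≡ 1 (mod 4), exponent 1; 109 ≡ 1 (mod 4), exponent 1.
All primes ≡ 3 (mod 4) appear to even exponent (or don't appear), so by the two-squares theorem n IS expressible as a sum of two squares.
Step 3: Build a representation. Group n = k² · m with k = 2 and m = 53 · 109 = 5777 (a product of primes ≡ 1 (mod 4)); a representation of m scales to one of n via (k·x)² + (k·y)² = k²(x² + y²). Each prime p ≡ 1 (mod 4) is itself a sum of two squares; find a² by testing p − a² for a perfect square:
  53: 53 − 1² = 52, 53 − 2² = 49 = 7² ⇒ 53 = 2² + 7².
  109: 109 − 1² = 108, 109 − 2² = 105, 109 − 3² = 100 = 10² ⇒ 109 = 3² + 10².
  Combine using the Brahmagupta–Fibonacci identity (a² + b²)(c² + d²) = (ac − bd)² + (ad + bc)² = (ac + bd)² + (ad − bc)²:
  53 · 109 = 5777: from (2² + 7²)(3² + 10²), take (2·3 − 7·10, 2·10 + 7·3) = (6 − 70, 20 + 21) = (-64, 41); dropping signs (only squares matter) gives (64, 41); check 64² + 41² = 4096 + 1681 = 5777 ✓.
  Scale by k = 2: (2·64, 2·41) = (128, 82).
Step 4: Order so x ≤ y and verify: 82² + 128² = 6724 + 16384 = 23108 = n. ✓

n = 23108 = 82² + 128² (one valid representation with x ≤ y).


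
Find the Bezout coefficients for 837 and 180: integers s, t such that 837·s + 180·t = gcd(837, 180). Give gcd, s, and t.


Euclidean algorithm on (837, 180) — divide until remainder is 0:
  837 = 4 · 180 + 117
  180 = 1 · 117 + 63
  117 = 1 · 63 + 54
  63 = 1 · 54 + 9
  54 = 6 · 9 + 0
gcd(837, 180) = 9.
Track Bezout coefficients alongside the remainders: start with r₀ = 837 = a·1 + b·0 (s = 1, t = 0) and r₁ = 180 = a·0 + b·1 (s = 0, t = 1); each new remainder r_{k+1} = r_{k-1} − q_k·r_k inherits s_{k+1} = s_{k-1} − q_k·s_k, t_{k+1} = t_{k-1} − q_k·t_k, so r_k = a·s_k + b·t_k at every step:
  q = 4: r = 117, s = 1 − 4·0 = 1, t = 0 − 4·1 = -4  (check: 837·1 + 180·(-4) = 117)
  q = 1: r = 63, s = 0 − 1·1 = -1, t = 1 − 1·(-4) = 5  (check: 837·(-1) + 180·5 = 63)
  q = 1: r = 54, s = 1 − 1·(-1) = 2, t = -4 − 1·5 = -9  (check: 837·2 + 180·(-9) = 54)
  q = 1: r = 9, s = -1 − 1·2 = -3, t = 5 − 1·(-9) = 14  (check: 837·(-3) + 180·14 = 9)
The row with r = 9 (the gcd) gives the Bezout coefficients s = -3, t = 14.
Result: 837 · (-3) + 180 · (14) = 9.

gcd(837, 180) = 9; s = -3, t = 14 (check: 837·(-3) + 180·14 = 9).


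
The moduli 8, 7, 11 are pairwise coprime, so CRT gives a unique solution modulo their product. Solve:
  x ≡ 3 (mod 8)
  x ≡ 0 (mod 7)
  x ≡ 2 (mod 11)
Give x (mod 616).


Moduli 8, 7, 11 are pairwise coprime; by CRT there is a unique solution modulo M = 8 · 7 · 11 = 616.
Solve pairwise, accumulating the modulus:
  Start with x ≡ 3 (mod 8).
  Combine with x ≡ 0 (mod 7): since gcd(8, 7) = 1, we get a unique residue mod 56.
    Write x = 3 + 8·t and substitute into x ≡ 0 (mod 7): 8·t ≡ 0 − 3 = -3 (mod 7).
    Reduce coefficients mod 7: 1·t ≡ 4 (mod 7).
    So t ≡ 4 (mod 7).
    Then x = 3 + 8·4 = 35, valid modulo lcm(8, 7) = 56: x ≡ 35 (mod 56).
  Combine with x ≡ 2 (mod 11): since gcd(56, 11) = 1, we get a unique residue mod 616.
    Write x = 35 + 56·t and substitute into x ≡ 2 (mod 11): 56·t ≡ 2 − 35 = -33 (mod 11).
    Reduce coefficients mod 11: 1·t ≡ 0 (mod 11).
    So t ≡ 0 (mod 11).
    Then x = 35 + 56·0 = 35, valid modulo lcm(56, 11) = 616: x ≡ 35 (mod 616).
Verify: 35 mod 8 = 3 ✓, 35 mod 7 = 0 ✓, 35 mod 11 = 2 ✓.

x ≡ 35 (mod 616).


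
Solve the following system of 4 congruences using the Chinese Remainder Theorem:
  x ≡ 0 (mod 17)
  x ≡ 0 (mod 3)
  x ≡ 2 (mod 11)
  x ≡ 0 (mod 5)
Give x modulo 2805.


Product of moduli M = 17 · 3 · 11 · 5 = 2805.
Merge one congruence at a time:
  Start: x ≡ 0 (mod 17).
  Combine with x ≡ 0 (mod 3); new modulus lcm = 51.
    Write x = 0 + 17·t and substitute into x ≡ 0 (mod 3): 17·t ≡ 0 − 0 = 0 (mod 3).
    Reduce coefficients mod 3: 2·t ≡ 0 (mod 3).
    The inverse of 2 mod 3 is 2 (since 2·2 = 4 = 1·3 + 1), so t ≡ 2·0 = 0 ≡ 0 (mod 3).
    Then x = 0 + 17·0 = 0, valid modulo lcm(17, 3) = 51: x ≡ 0 (mod 51).
  Combine with x ≡ 2 (mod 11); new modulus lcm = 561.
    Write x = 0 + 51·t and substitute into x ≡ 2 (mod 11): 51·t ≡ 2 − 0 = 2 (mod 11).
    Reduce coefficients mod 11: 7·t ≡ 2 (mod 11).
    The inverse of 7 mod 11 is 8 (since 7·8 = 56 = 5·11 + 1), so t ≡ 8·2 = 16 ≡ 5 (mod 11).
    Then x = 0 + 51·5 = 255, valid modulo lcm(51, 11) = 561: x ≡ 255 (mod 561).
  Combine with x ≡ 0 (mod 5); new modulus lcm = 2805.
    Write x = 255 + 561·t and substitute into x ≡ 0 (mod 5): 561·t ≡ 0 − 255 = -255 (mod 5).
    Reduce coefficients mod 5: 1·t ≡ 0 (mod 5).
    So t ≡ 0 (mod 5).
    Then x = 255 + 561·0 = 255, valid modulo lcm(561, 5) = 2805: x ≡ 255 (mod 2805).
Verify against each original: 255 mod 17 = 0, 255 mod 3 = 0, 255 mod 11 = 2, 255 mod 5 = 0.

x ≡ 255 (mod 2805).


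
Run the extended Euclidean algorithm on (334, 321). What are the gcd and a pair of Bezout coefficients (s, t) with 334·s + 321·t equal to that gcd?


Euclidean algorithm on (334, 321) — divide until remainder is 0:
  334 = 1 · 321 + 13
  321 = 24 · 13 + 9
  13 = 1 · 9 + 4
  9 = 2 · 4 + 1
  4 = 4 · 1 + 0
gcd(334, 321) = 1.
Track Bezout coefficients alongside the remainders: start with r₀ = 334 = a·1 + b·0 (s = 1, t = 0) and r₁ = 321 = a·0 + b·1 (s = 0, t = 1); each new remainder r_{k+1} = r_{k-1} − q_k·r_k inherits s_{k+1} = s_{k-1} − q_k·s_k, t_{k+1} = t_{k-1} − q_k·t_k, so r_k = a·s_k + b·t_k at every step:
  q = 1: r = 13, s = 1 − 1·0 = 1, t = 0 − 1·1 = -1  (check: 334·1 + 321·(-1) = 13)
  q = 24: r = 9, s = 0 − 24·1 = -24, t = 1 − 24·(-1) = 25  (check: 334·(-24) + 321·25 = 9)
  q = 1: r = 4, s = 1 − 1·(-24) = 25, t = -1 − 1·25 = -26  (check: 334·25 + 321·(-26) = 4)
  q = 2: r = 1, s = -24 − 2·25 = -74, t = 25 − 2·(-26) = 77  (check: 334·(-74) + 321·77 = 1)
The row with r = 1 (the gcd) gives the Bezout coefficients s = -74, t = 77.
Result: 334 · (-74) + 321 · (77) = 1.

gcd(334, 321) = 1; s = -74, t = 77 (check: 334·(-74) + 321·77 = 1).


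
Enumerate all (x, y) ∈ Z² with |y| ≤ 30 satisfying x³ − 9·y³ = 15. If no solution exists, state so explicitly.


The equation is x³ - 9y³ = 15. For fixed y, x³ = 9·y³ + 15, so a solution requires the RHS to be a perfect cube.
Strategy: iterate y from -30 to 30, compute RHS = 9·y³ + 15, and check whether it is a (positive or negative) perfect cube.
Check small values of y:
  y = 0: RHS = 15 is not a perfect cube.
  y = 1: RHS = 24 is not a perfect cube.
  y = -1: RHS = 6 is not a perfect cube.
  y = 2: RHS = 87 is not a perfect cube.
  y = -2: RHS = -57 is not a perfect cube.
  y = 3: RHS = 258 is not a perfect cube.
  y = -3: RHS = -228 is not a perfect cube.
Continuing the search up to |y| = 30 finds no solutions either.
No (x, y) in the scanned range satisfies the equation.

No integer solutions with |y| ≤ 30.


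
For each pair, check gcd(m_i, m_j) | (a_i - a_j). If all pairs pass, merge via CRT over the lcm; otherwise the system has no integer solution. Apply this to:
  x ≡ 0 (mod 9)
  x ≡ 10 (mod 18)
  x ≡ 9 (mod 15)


Moduli 9, 18, 15 are not pairwise coprime, so CRT works modulo lcm(m_i) when all pairwise compatibility conditions hold.
Pairwise compatibility: gcd(m_i, m_j) must divide a_i - a_j for every pair.
Merge one congruence at a time:
  Start: x ≡ 0 (mod 9).
  Combine with x ≡ 10 (mod 18): gcd(9, 18) = 9, and 10 - 0 = 10 is NOT divisible by 9.
    ⇒ system is inconsistent (no integer solution).

No solution (the system is inconsistent).


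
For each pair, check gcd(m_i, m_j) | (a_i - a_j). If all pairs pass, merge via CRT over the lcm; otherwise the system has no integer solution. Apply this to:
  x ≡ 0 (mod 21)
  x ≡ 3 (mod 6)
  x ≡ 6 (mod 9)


Moduli 21, 6, 9 are not pairwise coprime, so CRT works modulo lcm(m_i) when all pairwise compatibility conditions hold.
Pairwise compatibility: gcd(m_i, m_j) must divide a_i - a_j for every pair.
Merge one congruence at a time:
  Start: x ≡ 0 (mod 21).
  Combine with x ≡ 3 (mod 6): gcd(21, 6) = 3; 3 - 0 = 3, which IS divisible by 3, so compatible.
    Write x = 0 + 21·t and substitute into x ≡ 3 (mod 6): 21·t ≡ 3 − 0 = 3 (mod 6).
    Divide the congruence (and modulus) by g = 3: 7·t ≡ 1 (mod 2).
    Reduce coefficients mod 2: 1·t ≡ 1 (mod 2).
    So t ≡ 1 (mod 2).
    Then x = 0 + 21·1 = 21, valid modulo lcm(21, 6) = 42: x ≡ 21 (mod 42).
  Combine with x ≡ 6 (mod 9): gcd(42, 9) = 3; 6 - 21 = -15, which IS divisible by 3, so compatible.
    Write x = 21 + 42·t and substitute into x ≡ 6 (mod 9): 42·t ≡ 6 − 21 = -15 (mod 9).
    Divide the congruence (and modulus) by g = 3: 14·t ≡ -5 (mod 3).
    Reduce coefficients mod 3: 2·t ≡ 1 (mod 3).
    The inverse of 2 mod 3 is 2 (since 2·2 = 4 = 1·3 + 1), so t ≡ 2·1 = 2 ≡ 2 (mod 3).
    Then x = 21 + 42·2 = 105, valid modulo lcm(42, 9) = 126: x ≡ 105 (mod 126).
Verify: 105 mod 21 = 0, 105 mod 6 = 3, 105 mod 9 = 6.

x ≡ 105 (mod 126).


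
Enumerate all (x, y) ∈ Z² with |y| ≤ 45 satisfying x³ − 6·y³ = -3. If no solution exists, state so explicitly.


The equation is x³ - 6y³ = -3. For fixed y, x³ = 6·y³ − 3, so a solution requires the RHS to be a perfect cube.
Strategy: iterate y from -45 to 45, compute RHS = 6·y³ − 3, and check whether it is a (positive or negative) perfect cube.
Check small values of y:
  y = 0: RHS = -3 is not a perfect cube.
  y = 1: RHS = 3 is not a perfect cube.
  y = -1: RHS = -9 is not a perfect cube.
  y = 2: RHS = 45 is not a perfect cube.
  y = -2: RHS = -51 is not a perfect cube.
  y = 3: RHS = 159 is not a perfect cube.
  y = -3: RHS = -165 is not a perfect cube.
Continuing the search up to |y| = 45 finds no solutions either.
No (x, y) in the scanned range satisfies the equation.

No integer solutions with |y| ≤ 45.
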